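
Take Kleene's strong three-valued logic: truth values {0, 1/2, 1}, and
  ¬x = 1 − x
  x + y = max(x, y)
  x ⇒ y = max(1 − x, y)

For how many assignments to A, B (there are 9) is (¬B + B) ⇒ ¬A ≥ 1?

A = 0, B = 0 ↦ 1  ≥
A = 0, B = 1/2 ↦ 1  ≥
A = 0, B = 1 ↦ 1  ≥
A = 1/2, B = 0 ↦ 1/2  <
A = 1/2, B = 1/2 ↦ 1/2  <
A = 1/2, B = 1 ↦ 1/2  <
A = 1, B = 0 ↦ 0  <
A = 1, B = 1/2 ↦ 1/2  <
A = 1, B = 1 ↦ 0  <
So 3 of the 9 assignments meet the threshold.

3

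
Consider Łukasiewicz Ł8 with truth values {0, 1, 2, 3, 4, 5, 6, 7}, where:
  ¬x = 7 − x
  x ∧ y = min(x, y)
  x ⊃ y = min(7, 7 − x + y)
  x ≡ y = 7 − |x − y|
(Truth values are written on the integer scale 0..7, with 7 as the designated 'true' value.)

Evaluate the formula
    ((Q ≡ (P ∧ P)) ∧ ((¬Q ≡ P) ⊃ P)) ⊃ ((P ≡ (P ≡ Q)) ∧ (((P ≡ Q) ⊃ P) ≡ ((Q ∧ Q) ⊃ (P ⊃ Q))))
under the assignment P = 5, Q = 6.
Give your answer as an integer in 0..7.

P ∧ P = 5 ∧ 5 = 5
Q ≡ (P ∧ P) = 6 ≡ 5 = 6
¬Q = ¬6 = 1
¬Q ≡ P = 1 ≡ 5 = 3
(¬Q ≡ P) ⊃ P = 3 ⊃ 5 = 7
(Q ≡ (P ∧ P)) ∧ ((¬Q ≡ P) ⊃ P) = 6 ∧ 7 = 6
P ≡ Q = 5 ≡ 6 = 6
P ≡ (P ≡ Q) = 5 ≡ 6 = 6
P ≡ Q = 5 ≡ 6 = 6
(P ≡ Q) ⊃ P = 6 ⊃ 5 = 6
Q ∧ Q = 6 ∧ 6 = 6
P ⊃ Q = 5 ⊃ 6 = 7
(Q ∧ Q) ⊃ (P ⊃ Q) = 6 ⊃ 7 = 7
((P ≡ Q) ⊃ P) ≡ ((Q ∧ Q) ⊃ (P ⊃ Q)) = 6 ≡ 7 = 6
(P ≡ (P ≡ Q)) ∧ (((P ≡ Q) ⊃ P) ≡ ((Q ∧ Q) ⊃ (P ⊃ Q))) = 6 ∧ 6 = 6
((Q ≡ (P ∧ P)) ∧ ((¬Q ≡ P) ⊃ P)) ⊃ ((P ≡ (P ≡ Q)) ∧ (((P ≡ Q) ⊃ P) ≡ ((Q ∧ Q) ⊃ (P ⊃ Q)))) = 6 ⊃ 6 = 7

7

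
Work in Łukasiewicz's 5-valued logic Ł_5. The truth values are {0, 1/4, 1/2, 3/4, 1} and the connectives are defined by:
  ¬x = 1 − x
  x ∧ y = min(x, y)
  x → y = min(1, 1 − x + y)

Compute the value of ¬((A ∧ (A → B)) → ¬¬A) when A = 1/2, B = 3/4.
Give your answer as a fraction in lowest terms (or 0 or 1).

A → B = 1/2 → 3/4 = 1
A ∧ (A → B) = 1/2 ∧ 1 = 1/2
¬A = ¬1/2 = 1/2
¬¬A = ¬1/2 = 1/2
(A ∧ (A → B)) → ¬¬A = 1/2 → 1/2 = 1
¬((A ∧ (A → B)) → ¬¬A) = ¬1 = 0

0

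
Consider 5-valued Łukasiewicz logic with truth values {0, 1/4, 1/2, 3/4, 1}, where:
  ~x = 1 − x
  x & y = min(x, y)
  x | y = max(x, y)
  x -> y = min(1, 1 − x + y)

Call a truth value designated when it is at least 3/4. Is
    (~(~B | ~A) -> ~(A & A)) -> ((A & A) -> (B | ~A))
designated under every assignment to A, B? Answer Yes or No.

No

Counterexample: take A = 3/4, B = 0.
~B = ~0 = 1
~A = ~3/4 = 1/4
~B | ~A = 1 | 1/4 = 1
~(~B | ~A) = ~1 = 0
A & A = 3/4 & 3/4 = 3/4
~(A & A) = ~3/4 = 1/4
~(~B | ~A) -> ~(A & A) = 0 -> 1/4 = 1
A & A = 3/4 & 3/4 = 3/4
~A = ~3/4 = 1/4
B | ~A = 0 | 1/4 = 1/4
(A & A) -> (B | ~A) = 3/4 -> 1/4 = 1/2
(~(~B | ~A) -> ~(A & A)) -> ((A & A) -> (B | ~A)) = 1 -> 1/2 = 1/2
This gives 1/2, which is below 3/4.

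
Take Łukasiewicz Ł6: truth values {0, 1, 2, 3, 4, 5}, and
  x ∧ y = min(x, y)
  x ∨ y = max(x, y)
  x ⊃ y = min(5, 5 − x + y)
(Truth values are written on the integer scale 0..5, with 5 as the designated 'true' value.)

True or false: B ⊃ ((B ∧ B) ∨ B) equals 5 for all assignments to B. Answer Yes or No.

Yes

B = 0 ↦ 5
B = 1 ↦ 5
B = 2 ↦ 5
B = 3 ↦ 5
B = 4 ↦ 5
B = 5 ↦ 5
Every assignment gives a value ≥ 5.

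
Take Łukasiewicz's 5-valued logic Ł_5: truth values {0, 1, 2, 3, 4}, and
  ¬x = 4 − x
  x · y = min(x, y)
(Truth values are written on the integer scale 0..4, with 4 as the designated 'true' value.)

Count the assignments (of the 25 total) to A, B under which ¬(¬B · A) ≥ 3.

value 4: 9 assignments (counts)
value 3: 7 assignments (counts)
value 2: 5 assignments
value 1: 3 assignments
value 0: 1 assignment
So 16 of the 25 assignments meet the threshold.

16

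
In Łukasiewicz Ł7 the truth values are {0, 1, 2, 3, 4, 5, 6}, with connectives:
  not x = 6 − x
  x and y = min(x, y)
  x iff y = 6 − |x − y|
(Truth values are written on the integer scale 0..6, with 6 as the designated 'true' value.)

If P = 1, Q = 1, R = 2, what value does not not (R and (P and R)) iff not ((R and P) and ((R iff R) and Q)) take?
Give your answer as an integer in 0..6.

2

P and R = 1 and 2 = 1
R and (P and R) = 2 and 1 = 1
not (R and (P and R)) = not 1 = 5
not not (R and (P and R)) = not 5 = 1
R and P = 2 and 1 = 1
R iff R = 2 iff 2 = 6
(R iff R) and Q = 6 and 1 = 1
(R and P) and ((R iff R) and Q) = 1 and 1 = 1
not ((R and P) and ((R iff R) and Q)) = not 1 = 5
not not (R and (P and R)) iff not ((R and P) and ((R iff R) and Q)) = 1 iff 5 = 2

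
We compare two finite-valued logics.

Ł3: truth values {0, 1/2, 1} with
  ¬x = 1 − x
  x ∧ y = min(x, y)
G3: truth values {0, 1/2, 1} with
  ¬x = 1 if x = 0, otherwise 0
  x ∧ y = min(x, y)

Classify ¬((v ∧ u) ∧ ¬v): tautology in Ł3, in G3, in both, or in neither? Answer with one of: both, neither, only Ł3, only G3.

In Ł3: at u = 1/2, v = 1/2 the value is 1/2 — not a tautology.
In G3: every assignment gives 1 — tautology.

only G3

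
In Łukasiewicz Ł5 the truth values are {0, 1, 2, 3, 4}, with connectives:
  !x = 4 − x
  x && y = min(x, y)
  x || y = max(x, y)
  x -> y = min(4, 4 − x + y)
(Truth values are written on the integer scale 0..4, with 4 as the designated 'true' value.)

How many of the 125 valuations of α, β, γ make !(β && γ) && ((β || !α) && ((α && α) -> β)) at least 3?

44

value 4: 13 assignments (counts)
value 3: 31 assignments (counts)
value 2: 41 assignments
value 1: 30 assignments
value 0: 10 assignments
So 44 of the 125 assignments meet the threshold.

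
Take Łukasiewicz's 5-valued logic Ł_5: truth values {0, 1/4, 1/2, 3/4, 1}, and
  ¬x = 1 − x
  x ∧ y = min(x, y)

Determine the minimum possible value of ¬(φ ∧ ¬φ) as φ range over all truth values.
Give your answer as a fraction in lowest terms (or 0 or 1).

Take φ = 1/2:
¬φ = ¬1/2 = 1/2
φ ∧ ¬φ = 1/2 ∧ 1/2 = 1/2
¬(φ ∧ ¬φ) = ¬1/2 = 1/2
No assignment yields a value below 1/2, so this is the minimum.

1/2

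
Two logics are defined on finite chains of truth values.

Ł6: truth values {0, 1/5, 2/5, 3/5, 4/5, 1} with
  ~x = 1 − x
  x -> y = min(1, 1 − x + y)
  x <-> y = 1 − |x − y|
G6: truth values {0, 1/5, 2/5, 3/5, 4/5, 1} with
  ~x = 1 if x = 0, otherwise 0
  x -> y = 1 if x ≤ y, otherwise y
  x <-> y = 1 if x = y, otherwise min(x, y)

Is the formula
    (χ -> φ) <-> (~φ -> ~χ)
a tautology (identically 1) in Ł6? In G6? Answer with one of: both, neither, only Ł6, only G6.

only Ł6

In Ł6: every assignment gives 1 — tautology.
In G6: at φ = 1/5, χ = 2/5 the value is 1/5 — not a tautology.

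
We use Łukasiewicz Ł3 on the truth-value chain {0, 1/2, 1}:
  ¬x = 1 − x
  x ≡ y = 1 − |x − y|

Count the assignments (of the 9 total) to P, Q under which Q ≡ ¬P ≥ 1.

3

P = 0, Q = 0 ↦ 0  <
P = 0, Q = 1/2 ↦ 1/2  <
P = 0, Q = 1 ↦ 1  ≥
P = 1/2, Q = 0 ↦ 1/2  <
P = 1/2, Q = 1/2 ↦ 1  ≥
P = 1/2, Q = 1 ↦ 1/2  <
P = 1, Q = 0 ↦ 1  ≥
P = 1, Q = 1/2 ↦ 1/2  <
P = 1, Q = 1 ↦ 0  <
So 3 of the 9 assignments meet the threshold.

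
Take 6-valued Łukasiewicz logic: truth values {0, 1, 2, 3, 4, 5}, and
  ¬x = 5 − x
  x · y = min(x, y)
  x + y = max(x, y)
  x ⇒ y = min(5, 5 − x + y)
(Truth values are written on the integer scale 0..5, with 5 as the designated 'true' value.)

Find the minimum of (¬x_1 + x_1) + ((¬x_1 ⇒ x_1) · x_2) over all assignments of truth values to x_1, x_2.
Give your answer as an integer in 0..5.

Take x_1 = 2, x_2 = 0:
¬x_1 = ¬2 = 3
¬x_1 + x_1 = 3 + 2 = 3
¬x_1 = ¬2 = 3
¬x_1 ⇒ x_1 = 3 ⇒ 2 = 4
(¬x_1 ⇒ x_1) · x_2 = 4 · 0 = 0
(¬x_1 + x_1) + ((¬x_1 ⇒ x_1) · x_2) = 3 + 0 = 3
No assignment yields a value below 3, so this is the minimum.

3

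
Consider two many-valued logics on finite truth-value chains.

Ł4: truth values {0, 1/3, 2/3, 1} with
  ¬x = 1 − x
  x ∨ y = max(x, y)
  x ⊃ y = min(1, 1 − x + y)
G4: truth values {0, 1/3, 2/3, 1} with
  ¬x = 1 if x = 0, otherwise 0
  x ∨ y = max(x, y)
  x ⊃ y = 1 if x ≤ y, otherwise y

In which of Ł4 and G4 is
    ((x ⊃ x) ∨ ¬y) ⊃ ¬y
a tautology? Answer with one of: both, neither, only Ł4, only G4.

neither

In Ł4: at x = 0, y = 1/3 the value is 2/3 — not a tautology.
In G4: at x = 0, y = 1/3 the value is 0 — not a tautology.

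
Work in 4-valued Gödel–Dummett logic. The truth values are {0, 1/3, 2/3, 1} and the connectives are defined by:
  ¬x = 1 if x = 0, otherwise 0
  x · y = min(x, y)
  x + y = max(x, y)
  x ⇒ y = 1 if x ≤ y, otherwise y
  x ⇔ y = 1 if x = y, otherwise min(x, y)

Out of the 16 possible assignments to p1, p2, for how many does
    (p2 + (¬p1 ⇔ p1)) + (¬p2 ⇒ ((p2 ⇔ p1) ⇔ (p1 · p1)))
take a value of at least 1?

p1 = 0, p2 = 0 ↦ 0  <
p1 = 0, p2 = 1/3 ↦ 1  ≥
p1 = 0, p2 = 2/3 ↦ 1  ≥
p1 = 0, p2 = 1 ↦ 1  ≥
p1 = 1/3, p2 = 0 ↦ 0  <
p1 = 1/3, p2 = 1/3 ↦ 1  ≥
p1 = 1/3, p2 = 2/3 ↦ 1  ≥
p1 = 1/3, p2 = 1 ↦ 1  ≥
p1 = 2/3, p2 = 0 ↦ 0  <
p1 = 2/3, p2 = 1/3 ↦ 1  ≥
p1 = 2/3, p2 = 2/3 ↦ 1  ≥
p1 = 2/3, p2 = 1 ↦ 1  ≥
p1 = 1, p2 = 0 ↦ 0  <
p1 = 1, p2 = 1/3 ↦ 1  ≥
p1 = 1, p2 = 2/3 ↦ 1  ≥
p1 = 1, p2 = 1 ↦ 1  ≥
So 12 of the 16 assignments meet the threshold.

12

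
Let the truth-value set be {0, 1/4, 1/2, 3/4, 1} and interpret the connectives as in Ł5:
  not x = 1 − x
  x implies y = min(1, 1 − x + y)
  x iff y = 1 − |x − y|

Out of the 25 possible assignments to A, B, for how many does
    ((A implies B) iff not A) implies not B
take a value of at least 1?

15

value 1: 15 assignments (counts)
value 3/4: 4 assignments
value 1/2: 3 assignments
value 1/4: 2 assignments
value 0: 1 assignment
So 15 of the 25 assignments meet the threshold.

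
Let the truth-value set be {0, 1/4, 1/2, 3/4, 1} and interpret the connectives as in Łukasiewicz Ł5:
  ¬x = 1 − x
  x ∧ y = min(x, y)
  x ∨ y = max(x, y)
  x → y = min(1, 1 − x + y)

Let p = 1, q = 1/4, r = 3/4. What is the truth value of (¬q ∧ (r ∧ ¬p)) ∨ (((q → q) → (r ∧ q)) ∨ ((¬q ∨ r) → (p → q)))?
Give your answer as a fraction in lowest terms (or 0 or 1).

¬q = ¬1/4 = 3/4
¬p = ¬1 = 0
r ∧ ¬p = 3/4 ∧ 0 = 0
¬q ∧ (r ∧ ¬p) = 3/4 ∧ 0 = 0
q → q = 1/4 → 1/4 = 1
r ∧ q = 3/4 ∧ 1/4 = 1/4
(q → q) → (r ∧ q) = 1 → 1/4 = 1/4
¬q = ¬1/4 = 3/4
¬q ∨ r = 3/4 ∨ 3/4 = 3/4
p → q = 1 → 1/4 = 1/4
(¬q ∨ r) → (p → q) = 3/4 → 1/4 = 1/2
((q → q) → (r ∧ q)) ∨ ((¬q ∨ r) → (p → q)) = 1/4 ∨ 1/2 = 1/2
(¬q ∧ (r ∧ ¬p)) ∨ (((q → q) → (r ∧ q)) ∨ ((¬q ∨ r) → (p → q))) = 0 ∨ 1/2 = 1/2

1/2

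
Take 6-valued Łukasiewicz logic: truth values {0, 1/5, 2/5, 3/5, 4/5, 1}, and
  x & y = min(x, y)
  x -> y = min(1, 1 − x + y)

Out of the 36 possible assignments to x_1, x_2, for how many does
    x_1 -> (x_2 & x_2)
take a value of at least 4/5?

value 1: 21 assignments (counts)
value 4/5: 5 assignments (counts)
value 3/5: 4 assignments
value 2/5: 3 assignments
value 1/5: 2 assignments
value 0: 1 assignment
So 26 of the 36 assignments meet the threshold.

26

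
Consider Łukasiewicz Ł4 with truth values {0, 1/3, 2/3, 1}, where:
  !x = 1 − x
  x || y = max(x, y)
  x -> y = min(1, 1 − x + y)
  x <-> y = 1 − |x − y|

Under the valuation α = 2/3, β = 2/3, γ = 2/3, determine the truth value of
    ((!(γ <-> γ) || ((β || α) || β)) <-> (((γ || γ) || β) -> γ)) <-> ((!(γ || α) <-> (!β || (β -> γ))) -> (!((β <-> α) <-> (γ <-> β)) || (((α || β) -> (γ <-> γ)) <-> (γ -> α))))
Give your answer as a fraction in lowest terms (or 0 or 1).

2/3

γ <-> γ = 2/3 <-> 2/3 = 1
!(γ <-> γ) = !1 = 0
β || α = 2/3 || 2/3 = 2/3
(β || α) || β = 2/3 || 2/3 = 2/3
!(γ <-> γ) || ((β || α) || β) = 0 || 2/3 = 2/3
γ || γ = 2/3 || 2/3 = 2/3
(γ || γ) || β = 2/3 || 2/3 = 2/3
((γ || γ) || β) -> γ = 2/3 -> 2/3 = 1
(!(γ <-> γ) || ((β || α) || β)) <-> (((γ || γ) || β) -> γ) = 2/3 <-> 1 = 2/3
γ || α = 2/3 || 2/3 = 2/3
!(γ || α) = !2/3 = 1/3
!β = !2/3 = 1/3
β -> γ = 2/3 -> 2/3 = 1
!β || (β -> γ) = 1/3 || 1 = 1
!(γ || α) <-> (!β || (β -> γ)) = 1/3 <-> 1 = 1/3
β <-> α = 2/3 <-> 2/3 = 1
γ <-> β = 2/3 <-> 2/3 = 1
(β <-> α) <-> (γ <-> β) = 1 <-> 1 = 1
!((β <-> α) <-> (γ <-> β)) = !1 = 0
α || β = 2/3 || 2/3 = 2/3
γ <-> γ = 2/3 <-> 2/3 = 1
(α || β) -> (γ <-> γ) = 2/3 -> 1 = 1
γ -> α = 2/3 -> 2/3 = 1
((α || β) -> (γ <-> γ)) <-> (γ -> α) = 1 <-> 1 = 1
!((β <-> α) <-> (γ <-> β)) || (((α || β) -> (γ <-> γ)) <-> (γ -> α)) = 0 || 1 = 1
(!(γ || α) <-> (!β || (β -> γ))) -> (!((β <-> α) <-> (γ <-> β)) || (((α || β) -> (γ <-> γ)) <-> (γ -> α))) = 1/3 -> 1 = 1
((!(γ <-> γ) || ((β || α) || β)) <-> (((γ || γ) || β) -> γ)) <-> ((!(γ || α) <-> (!β || (β -> γ))) -> (!((β <-> α) <-> (γ <-> β)) || (((α || β) -> (γ <-> γ)) <-> (γ -> α)))) = 2/3 <-> 1 = 2/3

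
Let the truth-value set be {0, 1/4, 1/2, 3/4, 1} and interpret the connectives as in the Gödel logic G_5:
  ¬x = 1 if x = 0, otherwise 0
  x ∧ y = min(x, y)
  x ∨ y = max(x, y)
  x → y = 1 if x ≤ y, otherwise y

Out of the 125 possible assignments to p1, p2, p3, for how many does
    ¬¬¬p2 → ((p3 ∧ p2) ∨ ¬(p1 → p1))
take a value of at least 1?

value 1: 100 assignments (counts)
value 0: 25 assignments
So 100 of the 125 assignments meet the threshold.

100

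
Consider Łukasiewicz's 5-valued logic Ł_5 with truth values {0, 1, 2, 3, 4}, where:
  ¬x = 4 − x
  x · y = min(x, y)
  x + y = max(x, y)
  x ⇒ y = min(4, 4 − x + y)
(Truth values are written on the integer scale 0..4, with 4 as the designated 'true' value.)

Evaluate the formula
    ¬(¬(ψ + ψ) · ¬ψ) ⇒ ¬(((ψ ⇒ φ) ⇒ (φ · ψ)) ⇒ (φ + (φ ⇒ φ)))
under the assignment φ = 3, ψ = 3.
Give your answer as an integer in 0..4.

1

ψ + ψ = 3 + 3 = 3
¬(ψ + ψ) = ¬3 = 1
¬ψ = ¬3 = 1
¬(ψ + ψ) · ¬ψ = 1 · 1 = 1
¬(¬(ψ + ψ) · ¬ψ) = ¬1 = 3
ψ ⇒ φ = 3 ⇒ 3 = 4
φ · ψ = 3 · 3 = 3
(ψ ⇒ φ) ⇒ (φ · ψ) = 4 ⇒ 3 = 3
φ ⇒ φ = 3 ⇒ 3 = 4
φ + (φ ⇒ φ) = 3 + 4 = 4
((ψ ⇒ φ) ⇒ (φ · ψ)) ⇒ (φ + (φ ⇒ φ)) = 3 ⇒ 4 = 4
¬(((ψ ⇒ φ) ⇒ (φ · ψ)) ⇒ (φ + (φ ⇒ φ))) = ¬4 = 0
¬(¬(ψ + ψ) · ¬ψ) ⇒ ¬(((ψ ⇒ φ) ⇒ (φ · ψ)) ⇒ (φ + (φ ⇒ φ))) = 3 ⇒ 0 = 1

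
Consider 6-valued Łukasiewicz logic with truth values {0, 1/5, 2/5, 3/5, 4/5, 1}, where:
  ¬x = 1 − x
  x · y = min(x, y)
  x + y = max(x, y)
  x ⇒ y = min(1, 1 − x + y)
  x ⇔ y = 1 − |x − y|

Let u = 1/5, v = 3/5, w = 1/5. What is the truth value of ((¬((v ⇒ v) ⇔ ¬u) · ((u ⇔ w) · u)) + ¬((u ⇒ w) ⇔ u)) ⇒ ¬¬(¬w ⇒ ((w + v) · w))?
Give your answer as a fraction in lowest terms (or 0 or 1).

v ⇒ v = 3/5 ⇒ 3/5 = 1
¬u = ¬1/5 = 4/5
(v ⇒ v) ⇔ ¬u = 1 ⇔ 4/5 = 4/5
¬((v ⇒ v) ⇔ ¬u) = ¬4/5 = 1/5
u ⇔ w = 1/5 ⇔ 1/5 = 1
(u ⇔ w) · u = 1 · 1/5 = 1/5
¬((v ⇒ v) ⇔ ¬u) · ((u ⇔ w) · u) = 1/5 · 1/5 = 1/5
u ⇒ w = 1/5 ⇒ 1/5 = 1
(u ⇒ w) ⇔ u = 1 ⇔ 1/5 = 1/5
¬((u ⇒ w) ⇔ u) = ¬1/5 = 4/5
(¬((v ⇒ v) ⇔ ¬u) · ((u ⇔ w) · u)) + ¬((u ⇒ w) ⇔ u) = 1/5 + 4/5 = 4/5
¬w = ¬1/5 = 4/5
w + v = 1/5 + 3/5 = 3/5
(w + v) · w = 3/5 · 1/5 = 1/5
¬w ⇒ ((w + v) · w) = 4/5 ⇒ 1/5 = 2/5
¬(¬w ⇒ ((w + v) · w)) = ¬2/5 = 3/5
¬¬(¬w ⇒ ((w + v) · w)) = ¬3/5 = 2/5
((¬((v ⇒ v) ⇔ ¬u) · ((u ⇔ w) · u)) + ¬((u ⇒ w) ⇔ u)) ⇒ ¬¬(¬w ⇒ ((w + v) · w)) = 4/5 ⇒ 2/5 = 3/5

3/5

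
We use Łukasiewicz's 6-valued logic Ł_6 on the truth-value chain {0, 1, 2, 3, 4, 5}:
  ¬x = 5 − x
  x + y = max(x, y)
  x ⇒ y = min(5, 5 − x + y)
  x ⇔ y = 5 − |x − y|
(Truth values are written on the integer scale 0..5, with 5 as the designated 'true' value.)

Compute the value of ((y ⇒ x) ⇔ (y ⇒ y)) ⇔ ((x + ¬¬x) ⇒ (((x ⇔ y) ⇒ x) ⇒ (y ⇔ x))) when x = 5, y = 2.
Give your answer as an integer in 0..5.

y ⇒ x = 2 ⇒ 5 = 5
y ⇒ y = 2 ⇒ 2 = 5
(y ⇒ x) ⇔ (y ⇒ y) = 5 ⇔ 5 = 5
¬x = ¬5 = 0
¬¬x = ¬0 = 5
x + ¬¬x = 5 + 5 = 5
x ⇔ y = 5 ⇔ 2 = 2
(x ⇔ y) ⇒ x = 2 ⇒ 5 = 5
y ⇔ x = 2 ⇔ 5 = 2
((x ⇔ y) ⇒ x) ⇒ (y ⇔ x) = 5 ⇒ 2 = 2
(x + ¬¬x) ⇒ (((x ⇔ y) ⇒ x) ⇒ (y ⇔ x)) = 5 ⇒ 2 = 2
((y ⇒ x) ⇔ (y ⇒ y)) ⇔ ((x + ¬¬x) ⇒ (((x ⇔ y) ⇒ x) ⇒ (y ⇔ x))) = 5 ⇔ 2 = 2

2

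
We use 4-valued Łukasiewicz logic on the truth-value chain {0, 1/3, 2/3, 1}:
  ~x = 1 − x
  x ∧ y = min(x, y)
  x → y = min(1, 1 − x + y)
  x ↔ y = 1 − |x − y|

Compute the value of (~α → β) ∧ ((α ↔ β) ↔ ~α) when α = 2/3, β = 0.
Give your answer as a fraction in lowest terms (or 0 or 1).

~α = ~2/3 = 1/3
~α → β = 1/3 → 0 = 2/3
α ↔ β = 2/3 ↔ 0 = 1/3
~α = ~2/3 = 1/3
(α ↔ β) ↔ ~α = 1/3 ↔ 1/3 = 1
(~α → β) ∧ ((α ↔ β) ↔ ~α) = 2/3 ∧ 1 = 2/3

2/3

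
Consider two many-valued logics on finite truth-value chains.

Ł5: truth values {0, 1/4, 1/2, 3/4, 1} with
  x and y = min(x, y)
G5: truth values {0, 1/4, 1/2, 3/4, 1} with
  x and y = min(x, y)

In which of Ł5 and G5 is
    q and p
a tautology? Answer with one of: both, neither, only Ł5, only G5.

In Ł5: at p = 0, q = 0 the value is 0 — not a tautology.
In G5: at p = 0, q = 0 the value is 0 — not a tautology.

neither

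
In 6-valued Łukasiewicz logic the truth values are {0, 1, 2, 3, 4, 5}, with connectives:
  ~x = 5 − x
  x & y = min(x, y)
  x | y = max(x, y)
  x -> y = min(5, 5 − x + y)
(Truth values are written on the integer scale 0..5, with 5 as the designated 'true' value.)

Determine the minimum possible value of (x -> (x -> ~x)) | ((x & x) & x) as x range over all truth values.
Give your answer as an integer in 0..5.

4

Take x = 4:
~x = ~4 = 1
x -> ~x = 4 -> 1 = 2
x -> (x -> ~x) = 4 -> 2 = 3
x & x = 4 & 4 = 4
(x & x) & x = 4 & 4 = 4
(x -> (x -> ~x)) | ((x & x) & x) = 3 | 4 = 4
No assignment yields a value below 4, so this is the minimum.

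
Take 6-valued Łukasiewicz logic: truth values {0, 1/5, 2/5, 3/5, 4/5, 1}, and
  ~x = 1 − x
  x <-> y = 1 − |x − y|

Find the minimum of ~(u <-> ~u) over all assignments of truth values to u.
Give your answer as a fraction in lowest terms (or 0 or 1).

Take u = 2/5:
~u = ~2/5 = 3/5
u <-> ~u = 2/5 <-> 3/5 = 4/5
~(u <-> ~u) = ~4/5 = 1/5
No assignment yields a value below 1/5, so this is the minimum.

1/5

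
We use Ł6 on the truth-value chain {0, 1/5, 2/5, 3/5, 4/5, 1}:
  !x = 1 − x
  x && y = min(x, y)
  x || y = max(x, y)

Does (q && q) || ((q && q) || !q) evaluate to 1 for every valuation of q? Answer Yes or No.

Counterexample: take q = 1/5.
q && q = 1/5 && 1/5 = 1/5
!q = !1/5 = 4/5
(q && q) || !q = 1/5 || 4/5 = 4/5
(q && q) || ((q && q) || !q) = 1/5 || 4/5 = 4/5
This gives 4/5 ≠ 1.

No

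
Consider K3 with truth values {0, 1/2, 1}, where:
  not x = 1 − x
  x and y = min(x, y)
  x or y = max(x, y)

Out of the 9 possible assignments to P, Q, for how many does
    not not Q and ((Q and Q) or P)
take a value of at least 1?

P = 0, Q = 0 ↦ 0  <
P = 0, Q = 1/2 ↦ 1/2  <
P = 0, Q = 1 ↦ 1  ≥
P = 1/2, Q = 0 ↦ 0  <
P = 1/2, Q = 1/2 ↦ 1/2  <
P = 1/2, Q = 1 ↦ 1  ≥
P = 1, Q = 0 ↦ 0  <
P = 1, Q = 1/2 ↦ 1/2  <
P = 1, Q = 1 ↦ 1  ≥
So 3 of the 9 assignments meet the threshold.

3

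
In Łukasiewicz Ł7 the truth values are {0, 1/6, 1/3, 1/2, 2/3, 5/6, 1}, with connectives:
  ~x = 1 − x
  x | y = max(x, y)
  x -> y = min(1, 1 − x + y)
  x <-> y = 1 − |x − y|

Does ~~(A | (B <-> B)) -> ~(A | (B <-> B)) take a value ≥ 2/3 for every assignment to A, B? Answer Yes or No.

Counterexample: take A = 0, B = 0.
B <-> B = 0 <-> 0 = 1
A | (B <-> B) = 0 | 1 = 1
~(A | (B <-> B)) = ~1 = 0
~~(A | (B <-> B)) = ~0 = 1
B <-> B = 0 <-> 0 = 1
A | (B <-> B) = 0 | 1 = 1
~(A | (B <-> B)) = ~1 = 0
~~(A | (B <-> B)) -> ~(A | (B <-> B)) = 1 -> 0 = 0
This gives 0, which is below 2/3.

No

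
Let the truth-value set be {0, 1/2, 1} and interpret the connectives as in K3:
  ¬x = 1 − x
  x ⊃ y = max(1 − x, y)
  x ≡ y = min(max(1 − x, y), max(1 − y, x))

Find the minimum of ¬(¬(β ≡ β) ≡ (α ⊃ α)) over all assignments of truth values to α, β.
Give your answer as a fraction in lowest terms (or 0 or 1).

1/2

Take α = 0, β = 1/2:
β ≡ β = 1/2 ≡ 1/2 = 1/2
¬(β ≡ β) = ¬1/2 = 1/2
α ⊃ α = 0 ⊃ 0 = 1
¬(β ≡ β) ≡ (α ⊃ α) = 1/2 ≡ 1 = 1/2
¬(¬(β ≡ β) ≡ (α ⊃ α)) = ¬1/2 = 1/2
No assignment yields a value below 1/2, so this is the minimum.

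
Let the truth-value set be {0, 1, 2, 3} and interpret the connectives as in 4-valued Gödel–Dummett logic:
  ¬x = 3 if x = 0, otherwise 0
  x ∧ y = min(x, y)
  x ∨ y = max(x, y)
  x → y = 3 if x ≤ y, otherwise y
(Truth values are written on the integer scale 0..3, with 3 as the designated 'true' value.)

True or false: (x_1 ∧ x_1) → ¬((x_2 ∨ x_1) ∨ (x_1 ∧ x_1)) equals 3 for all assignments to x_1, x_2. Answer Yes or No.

Counterexample: take x_1 = 1, x_2 = 0.
x_1 ∧ x_1 = 1 ∧ 1 = 1
x_2 ∨ x_1 = 0 ∨ 1 = 1
(x_2 ∨ x_1) ∨ (x_1 ∧ x_1) = 1 ∨ 1 = 1
¬((x_2 ∨ x_1) ∨ (x_1 ∧ x_1)) = ¬1 = 0
(x_1 ∧ x_1) → ¬((x_2 ∨ x_1) ∨ (x_1 ∧ x_1)) = 1 → 0 = 0
This gives 0 ≠ 3.

No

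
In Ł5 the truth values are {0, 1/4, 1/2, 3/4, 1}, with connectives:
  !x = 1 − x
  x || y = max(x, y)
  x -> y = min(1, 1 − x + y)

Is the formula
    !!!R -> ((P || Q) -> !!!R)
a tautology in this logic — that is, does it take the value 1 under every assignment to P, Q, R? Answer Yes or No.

Yes

At P = 3/4, Q = 1, R = 1/2, for instance:
!R = !1/2 = 1/2
!!R = !1/2 = 1/2
!!!R = !1/2 = 1/2
P || Q = 3/4 || 1 = 1
(P || Q) -> !!!R = 1 -> 1/2 = 1/2
!!!R -> ((P || Q) -> !!!R) = 1/2 -> 1/2 = 1
and checking the remaining 124 assignments likewise gives ≥ 1 in every case.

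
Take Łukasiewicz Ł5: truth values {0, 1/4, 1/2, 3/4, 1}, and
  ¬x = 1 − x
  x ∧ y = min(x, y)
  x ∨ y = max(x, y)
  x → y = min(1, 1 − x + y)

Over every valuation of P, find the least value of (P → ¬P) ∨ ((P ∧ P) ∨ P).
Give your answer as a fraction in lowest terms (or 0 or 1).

Take P = 3/4:
¬P = ¬3/4 = 1/4
P → ¬P = 3/4 → 1/4 = 1/2
P ∧ P = 3/4 ∧ 3/4 = 3/4
(P ∧ P) ∨ P = 3/4 ∨ 3/4 = 3/4
(P → ¬P) ∨ ((P ∧ P) ∨ P) = 1/2 ∨ 3/4 = 3/4
No assignment yields a value below 3/4, so this is the minimum.

3/4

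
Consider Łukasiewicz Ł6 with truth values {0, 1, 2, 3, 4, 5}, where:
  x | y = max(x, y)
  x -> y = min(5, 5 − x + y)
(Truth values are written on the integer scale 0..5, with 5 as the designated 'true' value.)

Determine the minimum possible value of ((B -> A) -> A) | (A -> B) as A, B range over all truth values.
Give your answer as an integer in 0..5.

3

Take A = 2, B = 0:
B -> A = 0 -> 2 = 5
(B -> A) -> A = 5 -> 2 = 2
A -> B = 2 -> 0 = 3
((B -> A) -> A) | (A -> B) = 2 | 3 = 3
No assignment yields a value below 3, so this is the minimum.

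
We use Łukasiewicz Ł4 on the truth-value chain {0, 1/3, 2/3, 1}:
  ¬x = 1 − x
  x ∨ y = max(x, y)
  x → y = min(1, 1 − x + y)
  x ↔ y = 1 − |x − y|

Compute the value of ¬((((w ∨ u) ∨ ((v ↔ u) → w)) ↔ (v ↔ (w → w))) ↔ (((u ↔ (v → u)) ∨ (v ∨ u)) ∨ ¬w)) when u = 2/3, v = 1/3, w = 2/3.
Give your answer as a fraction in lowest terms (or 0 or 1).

w ∨ u = 2/3 ∨ 2/3 = 2/3
v ↔ u = 1/3 ↔ 2/3 = 2/3
(v ↔ u) → w = 2/3 → 2/3 = 1
(w ∨ u) ∨ ((v ↔ u) → w) = 2/3 ∨ 1 = 1
w → w = 2/3 → 2/3 = 1
v ↔ (w → w) = 1/3 ↔ 1 = 1/3
((w ∨ u) ∨ ((v ↔ u) → w)) ↔ (v ↔ (w → w)) = 1 ↔ 1/3 = 1/3
v → u = 1/3 → 2/3 = 1
u ↔ (v → u) = 2/3 ↔ 1 = 2/3
v ∨ u = 1/3 ∨ 2/3 = 2/3
(u ↔ (v → u)) ∨ (v ∨ u) = 2/3 ∨ 2/3 = 2/3
¬w = ¬2/3 = 1/3
((u ↔ (v → u)) ∨ (v ∨ u)) ∨ ¬w = 2/3 ∨ 1/3 = 2/3
(((w ∨ u) ∨ ((v ↔ u) → w)) ↔ (v ↔ (w → w))) ↔ (((u ↔ (v → u)) ∨ (v ∨ u)) ∨ ¬w) = 1/3 ↔ 2/3 = 2/3
¬((((w ∨ u) ∨ ((v ↔ u) → w)) ↔ (v ↔ (w → w))) ↔ (((u ↔ (v → u)) ∨ (v ∨ u)) ∨ ¬w)) = ¬2/3 = 1/3

1/3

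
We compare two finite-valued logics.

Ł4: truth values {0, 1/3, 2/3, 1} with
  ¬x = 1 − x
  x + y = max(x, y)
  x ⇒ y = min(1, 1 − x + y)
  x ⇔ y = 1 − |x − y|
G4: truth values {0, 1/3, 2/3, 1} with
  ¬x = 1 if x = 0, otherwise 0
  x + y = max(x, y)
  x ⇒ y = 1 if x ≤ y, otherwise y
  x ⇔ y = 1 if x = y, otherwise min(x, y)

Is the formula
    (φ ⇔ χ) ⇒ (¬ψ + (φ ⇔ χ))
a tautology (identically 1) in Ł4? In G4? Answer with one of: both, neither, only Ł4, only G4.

In Ł4: every assignment gives 1 — tautology.
In G4: every assignment gives 1 — tautology.

both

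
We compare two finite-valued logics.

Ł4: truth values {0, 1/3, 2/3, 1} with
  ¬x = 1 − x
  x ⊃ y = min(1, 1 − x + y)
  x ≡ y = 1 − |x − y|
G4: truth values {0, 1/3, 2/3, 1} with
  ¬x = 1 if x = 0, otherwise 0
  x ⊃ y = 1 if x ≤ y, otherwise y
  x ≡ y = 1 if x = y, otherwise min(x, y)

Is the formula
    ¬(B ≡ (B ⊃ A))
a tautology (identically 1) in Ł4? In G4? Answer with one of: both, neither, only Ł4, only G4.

neither

In Ł4: at A = 0, B = 1/3 the value is 1/3 — not a tautology.
In G4: at A = 1/3, B = 1/3 the value is 0 — not a tautology.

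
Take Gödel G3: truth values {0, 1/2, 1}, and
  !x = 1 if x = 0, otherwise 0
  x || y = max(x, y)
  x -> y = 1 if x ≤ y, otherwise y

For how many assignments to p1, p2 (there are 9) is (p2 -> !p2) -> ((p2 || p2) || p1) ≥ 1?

7

p1 = 0, p2 = 0 ↦ 0  <
p1 = 0, p2 = 1/2 ↦ 1  ≥
p1 = 0, p2 = 1 ↦ 1  ≥
p1 = 1/2, p2 = 0 ↦ 1/2  <
p1 = 1/2, p2 = 1/2 ↦ 1  ≥
p1 = 1/2, p2 = 1 ↦ 1  ≥
p1 = 1, p2 = 0 ↦ 1  ≥
p1 = 1, p2 = 1/2 ↦ 1  ≥
p1 = 1, p2 = 1 ↦ 1  ≥
So 7 of the 9 assignments meet the threshold.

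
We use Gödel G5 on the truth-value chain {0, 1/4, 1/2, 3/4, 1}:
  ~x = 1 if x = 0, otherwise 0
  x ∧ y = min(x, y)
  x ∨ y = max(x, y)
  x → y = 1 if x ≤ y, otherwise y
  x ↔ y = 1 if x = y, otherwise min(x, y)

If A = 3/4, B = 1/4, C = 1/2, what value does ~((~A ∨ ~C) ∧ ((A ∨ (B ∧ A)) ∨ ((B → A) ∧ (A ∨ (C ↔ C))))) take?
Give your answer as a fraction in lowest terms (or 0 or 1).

1

~A = ~3/4 = 0
~C = ~1/2 = 0
~A ∨ ~C = 0 ∨ 0 = 0
B ∧ A = 1/4 ∧ 3/4 = 1/4
A ∨ (B ∧ A) = 3/4 ∨ 1/4 = 3/4
B → A = 1/4 → 3/4 = 1
C ↔ C = 1/2 ↔ 1/2 = 1
A ∨ (C ↔ C) = 3/4 ∨ 1 = 1
(B → A) ∧ (A ∨ (C ↔ C)) = 1 ∧ 1 = 1
(A ∨ (B ∧ A)) ∨ ((B → A) ∧ (A ∨ (C ↔ C))) = 3/4 ∨ 1 = 1
(~A ∨ ~C) ∧ ((A ∨ (B ∧ A)) ∨ ((B → A) ∧ (A ∨ (C ↔ C)))) = 0 ∧ 1 = 0
~((~A ∨ ~C) ∧ ((A ∨ (B ∧ A)) ∨ ((B → A) ∧ (A ∨ (C ↔ C))))) = ~0 = 1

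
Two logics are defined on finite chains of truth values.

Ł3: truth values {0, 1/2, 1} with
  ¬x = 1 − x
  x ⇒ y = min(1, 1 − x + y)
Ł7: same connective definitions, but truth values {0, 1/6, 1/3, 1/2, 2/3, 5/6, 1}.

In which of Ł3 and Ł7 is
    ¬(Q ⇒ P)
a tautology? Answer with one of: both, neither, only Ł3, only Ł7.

In Ł3: at P = 0, Q = 0 the value is 0 — not a tautology.
In Ł7: at P = 0, Q = 0 the value is 0 — not a tautology.

neither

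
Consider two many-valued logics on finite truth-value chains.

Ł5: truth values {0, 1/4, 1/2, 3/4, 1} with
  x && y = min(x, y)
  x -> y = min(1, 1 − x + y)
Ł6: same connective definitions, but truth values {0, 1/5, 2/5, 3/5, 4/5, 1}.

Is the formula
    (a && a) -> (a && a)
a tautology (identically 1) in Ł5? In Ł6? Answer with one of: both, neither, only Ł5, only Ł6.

both

In Ł5: every assignment gives 1 — tautology.
In Ł6: every assignment gives 1 — tautology.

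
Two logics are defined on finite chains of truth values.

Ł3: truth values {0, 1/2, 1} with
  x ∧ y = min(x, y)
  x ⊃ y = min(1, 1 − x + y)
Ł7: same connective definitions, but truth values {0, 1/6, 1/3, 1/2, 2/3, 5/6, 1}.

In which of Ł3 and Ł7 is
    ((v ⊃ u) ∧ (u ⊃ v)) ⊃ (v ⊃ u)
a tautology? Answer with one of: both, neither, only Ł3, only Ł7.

both

In Ł3: every assignment gives 1 — tautology.
In Ł7: every assignment gives 1 — tautology.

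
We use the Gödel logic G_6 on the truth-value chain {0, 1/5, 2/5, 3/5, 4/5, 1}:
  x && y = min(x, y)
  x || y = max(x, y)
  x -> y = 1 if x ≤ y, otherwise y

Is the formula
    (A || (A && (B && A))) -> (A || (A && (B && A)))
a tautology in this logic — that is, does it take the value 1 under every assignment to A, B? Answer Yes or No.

At A = 4/5, B = 3/5, for instance:
B && A = 3/5 && 4/5 = 3/5
A && (B && A) = 4/5 && 3/5 = 3/5
A || (A && (B && A)) = 4/5 || 3/5 = 4/5
(A || (A && (B && A))) -> (A || (A && (B && A))) = 4/5 -> 4/5 = 1
and checking the remaining 35 assignments likewise gives ≥ 1 in every case.

Yes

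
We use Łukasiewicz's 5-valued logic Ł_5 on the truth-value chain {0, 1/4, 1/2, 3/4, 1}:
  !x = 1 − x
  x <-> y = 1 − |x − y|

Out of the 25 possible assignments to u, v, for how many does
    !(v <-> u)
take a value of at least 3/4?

6

value 1: 2 assignments (counts)
value 3/4: 4 assignments (counts)
value 1/2: 6 assignments
value 1/4: 8 assignments
value 0: 5 assignments
So 6 of the 25 assignments meet the threshold.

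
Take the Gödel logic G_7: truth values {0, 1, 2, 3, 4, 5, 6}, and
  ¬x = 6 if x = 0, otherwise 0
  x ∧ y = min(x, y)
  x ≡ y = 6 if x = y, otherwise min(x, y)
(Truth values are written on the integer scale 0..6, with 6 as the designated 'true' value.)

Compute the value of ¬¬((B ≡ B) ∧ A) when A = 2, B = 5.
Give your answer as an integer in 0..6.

B ≡ B = 5 ≡ 5 = 6
(B ≡ B) ∧ A = 6 ∧ 2 = 2
¬((B ≡ B) ∧ A) = ¬2 = 0
¬¬((B ≡ B) ∧ A) = ¬0 = 6

6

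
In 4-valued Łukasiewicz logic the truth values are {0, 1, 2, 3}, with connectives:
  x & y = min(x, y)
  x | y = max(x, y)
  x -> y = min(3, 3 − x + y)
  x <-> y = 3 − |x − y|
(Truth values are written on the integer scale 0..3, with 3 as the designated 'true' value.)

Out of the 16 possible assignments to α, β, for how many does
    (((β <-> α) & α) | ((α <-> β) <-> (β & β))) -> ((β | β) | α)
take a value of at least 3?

α = 0, β = 0 ↦ 3  ≥
α = 0, β = 1 ↦ 2  <
α = 0, β = 2 ↦ 3  ≥
α = 0, β = 3 ↦ 3  ≥
α = 1, β = 0 ↦ 3  ≥
α = 1, β = 1 ↦ 3  ≥
α = 1, β = 2 ↦ 2  <
α = 1, β = 3 ↦ 3  ≥
α = 2, β = 0 ↦ 3  ≥
α = 2, β = 1 ↦ 3  ≥
α = 2, β = 2 ↦ 3  ≥
α = 2, β = 3 ↦ 3  ≥
α = 3, β = 0 ↦ 3  ≥
α = 3, β = 1 ↦ 3  ≥
α = 3, β = 2 ↦ 3  ≥
α = 3, β = 3 ↦ 3  ≥
So 14 of the 16 assignments meet the threshold.

14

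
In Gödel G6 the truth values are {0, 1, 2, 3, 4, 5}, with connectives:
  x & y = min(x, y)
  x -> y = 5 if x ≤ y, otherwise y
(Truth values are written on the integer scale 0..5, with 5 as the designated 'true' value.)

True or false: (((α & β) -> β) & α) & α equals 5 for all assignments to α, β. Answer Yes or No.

No

Counterexample: take α = 0, β = 0.
α & β = 0 & 0 = 0
(α & β) -> β = 0 -> 0 = 5
((α & β) -> β) & α = 5 & 0 = 0
(((α & β) -> β) & α) & α = 0 & 0 = 0
This gives 0 ≠ 5.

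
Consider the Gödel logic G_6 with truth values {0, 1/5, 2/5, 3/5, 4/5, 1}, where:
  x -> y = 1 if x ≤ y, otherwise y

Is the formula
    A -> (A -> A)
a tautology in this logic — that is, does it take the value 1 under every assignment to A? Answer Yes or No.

A = 0 ↦ 1
A = 1/5 ↦ 1
A = 2/5 ↦ 1
A = 3/5 ↦ 1
A = 4/5 ↦ 1
A = 1 ↦ 1
Every assignment gives a value ≥ 1.

Yes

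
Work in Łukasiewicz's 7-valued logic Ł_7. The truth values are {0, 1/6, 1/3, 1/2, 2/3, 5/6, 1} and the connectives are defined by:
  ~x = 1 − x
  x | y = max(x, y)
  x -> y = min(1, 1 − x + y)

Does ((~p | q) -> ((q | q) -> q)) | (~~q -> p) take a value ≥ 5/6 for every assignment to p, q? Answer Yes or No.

Yes

At p = 1/6, q = 1, for instance:
~p = ~1/6 = 5/6
~p | q = 5/6 | 1 = 1
q | q = 1 | 1 = 1
(q | q) -> q = 1 -> 1 = 1
(~p | q) -> ((q | q) -> q) = 1 -> 1 = 1
~q = ~1 = 0
~~q = ~0 = 1
~~q -> p = 1 -> 1/6 = 1/6
((~p | q) -> ((q | q) -> q)) | (~~q -> p) = 1 | 1/6 = 1
and checking the remaining 48 assignments likewise gives ≥ 5/6 in every case.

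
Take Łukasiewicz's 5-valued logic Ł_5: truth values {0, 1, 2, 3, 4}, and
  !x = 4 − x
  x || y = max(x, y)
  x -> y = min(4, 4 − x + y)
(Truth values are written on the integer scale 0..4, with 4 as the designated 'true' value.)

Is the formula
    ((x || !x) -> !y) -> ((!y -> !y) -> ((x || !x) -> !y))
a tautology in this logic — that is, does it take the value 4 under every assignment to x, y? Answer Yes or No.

Yes

At x = 1, y = 0, for instance:
!x = !1 = 3
x || !x = 1 || 3 = 3
!y = !0 = 4
(x || !x) -> !y = 3 -> 4 = 4
!y = !0 = 4
!y -> !y = 4 -> 4 = 4
(x || !x) -> !y = 3 -> 4 = 4
(!y -> !y) -> ((x || !x) -> !y) = 4 -> 4 = 4
((x || !x) -> !y) -> ((!y -> !y) -> ((x || !x) -> !y)) = 4 -> 4 = 4
and checking the remaining 24 assignments likewise gives ≥ 4 in every case.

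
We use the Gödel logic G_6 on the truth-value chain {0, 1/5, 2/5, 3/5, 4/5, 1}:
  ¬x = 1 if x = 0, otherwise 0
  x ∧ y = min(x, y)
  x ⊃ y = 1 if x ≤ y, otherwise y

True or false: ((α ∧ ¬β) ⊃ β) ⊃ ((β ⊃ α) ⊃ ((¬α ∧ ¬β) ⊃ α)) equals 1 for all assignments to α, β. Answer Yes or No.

No

Counterexample: take α = 0, β = 0.
¬β = ¬0 = 1
α ∧ ¬β = 0 ∧ 1 = 0
(α ∧ ¬β) ⊃ β = 0 ⊃ 0 = 1
β ⊃ α = 0 ⊃ 0 = 1
¬α = ¬0 = 1
¬β = ¬0 = 1
¬α ∧ ¬β = 1 ∧ 1 = 1
(¬α ∧ ¬β) ⊃ α = 1 ⊃ 0 = 0
(β ⊃ α) ⊃ ((¬α ∧ ¬β) ⊃ α) = 1 ⊃ 0 = 0
((α ∧ ¬β) ⊃ β) ⊃ ((β ⊃ α) ⊃ ((¬α ∧ ¬β) ⊃ α)) = 1 ⊃ 0 = 0
This gives 0 ≠ 1.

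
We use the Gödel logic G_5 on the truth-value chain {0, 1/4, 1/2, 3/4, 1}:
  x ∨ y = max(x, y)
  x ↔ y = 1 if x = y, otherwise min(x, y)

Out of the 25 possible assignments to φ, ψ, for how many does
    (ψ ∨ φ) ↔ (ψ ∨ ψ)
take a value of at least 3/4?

value 1: 15 assignments (counts)
value 3/4: 1 assignment (counts)
value 1/2: 2 assignments
value 1/4: 3 assignments
value 0: 4 assignments
So 16 of the 25 assignments meet the threshold.

16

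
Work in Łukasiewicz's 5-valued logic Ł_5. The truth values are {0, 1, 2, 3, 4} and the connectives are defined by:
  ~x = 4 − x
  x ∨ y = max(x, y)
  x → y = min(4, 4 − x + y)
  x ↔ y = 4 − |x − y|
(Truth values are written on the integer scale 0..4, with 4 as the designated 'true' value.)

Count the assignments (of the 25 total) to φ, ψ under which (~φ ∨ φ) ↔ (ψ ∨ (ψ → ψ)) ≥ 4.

value 4: 10 assignments (counts)
value 3: 10 assignments
value 2: 5 assignments
So 10 of the 25 assignments meet the threshold.

10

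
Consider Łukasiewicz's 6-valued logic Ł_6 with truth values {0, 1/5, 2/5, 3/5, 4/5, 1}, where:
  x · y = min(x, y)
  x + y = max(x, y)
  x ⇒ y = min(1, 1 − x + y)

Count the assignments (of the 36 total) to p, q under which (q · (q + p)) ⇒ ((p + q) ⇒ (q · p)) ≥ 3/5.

32

value 1: 27 assignments (counts)
value 4/5: 3 assignments (counts)
value 3/5: 2 assignments (counts)
value 2/5: 2 assignments
value 1/5: 1 assignment
value 0: 1 assignment
So 32 of the 36 assignments meet the threshold.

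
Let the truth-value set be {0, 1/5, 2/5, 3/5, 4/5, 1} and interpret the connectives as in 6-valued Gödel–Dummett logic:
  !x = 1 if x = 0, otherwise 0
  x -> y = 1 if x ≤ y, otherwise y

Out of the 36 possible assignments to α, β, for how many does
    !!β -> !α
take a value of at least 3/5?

11

value 1: 11 assignments (counts)
value 0: 25 assignments
So 11 of the 36 assignments meet the threshold.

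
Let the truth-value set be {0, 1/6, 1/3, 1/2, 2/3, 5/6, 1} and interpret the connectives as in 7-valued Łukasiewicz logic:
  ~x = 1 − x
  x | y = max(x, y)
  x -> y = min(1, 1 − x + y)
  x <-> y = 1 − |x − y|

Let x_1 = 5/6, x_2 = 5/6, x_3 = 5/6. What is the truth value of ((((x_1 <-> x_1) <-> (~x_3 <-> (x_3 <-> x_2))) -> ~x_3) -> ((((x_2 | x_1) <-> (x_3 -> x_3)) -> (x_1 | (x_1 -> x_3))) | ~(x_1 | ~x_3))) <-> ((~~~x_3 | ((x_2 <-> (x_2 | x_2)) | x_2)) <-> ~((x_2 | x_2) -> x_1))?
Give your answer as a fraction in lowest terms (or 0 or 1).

0

x_1 <-> x_1 = 5/6 <-> 5/6 = 1
~x_3 = ~5/6 = 1/6
x_3 <-> x_2 = 5/6 <-> 5/6 = 1
~x_3 <-> (x_3 <-> x_2) = 1/6 <-> 1 = 1/6
(x_1 <-> x_1) <-> (~x_3 <-> (x_3 <-> x_2)) = 1 <-> 1/6 = 1/6
~x_3 = ~5/6 = 1/6
((x_1 <-> x_1) <-> (~x_3 <-> (x_3 <-> x_2))) -> ~x_3 = 1/6 -> 1/6 = 1
x_2 | x_1 = 5/6 | 5/6 = 5/6
x_3 -> x_3 = 5/6 -> 5/6 = 1
(x_2 | x_1) <-> (x_3 -> x_3) = 5/6 <-> 1 = 5/6
x_1 -> x_3 = 5/6 -> 5/6 = 1
x_1 | (x_1 -> x_3) = 5/6 | 1 = 1
((x_2 | x_1) <-> (x_3 -> x_3)) -> (x_1 | (x_1 -> x_3)) = 5/6 -> 1 = 1
~x_3 = ~5/6 = 1/6
x_1 | ~x_3 = 5/6 | 1/6 = 5/6
~(x_1 | ~x_3) = ~5/6 = 1/6
(((x_2 | x_1) <-> (x_3 -> x_3)) -> (x_1 | (x_1 -> x_3))) | ~(x_1 | ~x_3) = 1 | 1/6 = 1
(((x_1 <-> x_1) <-> (~x_3 <-> (x_3 <-> x_2))) -> ~x_3) -> ((((x_2 | x_1) <-> (x_3 -> x_3)) -> (x_1 | (x_1 -> x_3))) | ~(x_1 | ~x_3)) = 1 -> 1 = 1
~x_3 = ~5/6 = 1/6
~~x_3 = ~1/6 = 5/6
~~~x_3 = ~5/6 = 1/6
x_2 | x_2 = 5/6 | 5/6 = 5/6
x_2 <-> (x_2 | x_2) = 5/6 <-> 5/6 = 1
(x_2 <-> (x_2 | x_2)) | x_2 = 1 | 5/6 = 1
~~~x_3 | ((x_2 <-> (x_2 | x_2)) | x_2) = 1/6 | 1 = 1
x_2 | x_2 = 5/6 | 5/6 = 5/6
(x_2 | x_2) -> x_1 = 5/6 -> 5/6 = 1
~((x_2 | x_2) -> x_1) = ~1 = 0
(~~~x_3 | ((x_2 <-> (x_2 | x_2)) | x_2)) <-> ~((x_2 | x_2) -> x_1) = 1 <-> 0 = 0
((((x_1 <-> x_1) <-> (~x_3 <-> (x_3 <-> x_2))) -> ~x_3) -> ((((x_2 | x_1) <-> (x_3 -> x_3)) -> (x_1 | (x_1 -> x_3))) | ~(x_1 | ~x_3))) <-> ((~~~x_3 | ((x_2 <-> (x_2 | x_2)) | x_2)) <-> ~((x_2 | x_2) -> x_1)) = 1 <-> 0 = 0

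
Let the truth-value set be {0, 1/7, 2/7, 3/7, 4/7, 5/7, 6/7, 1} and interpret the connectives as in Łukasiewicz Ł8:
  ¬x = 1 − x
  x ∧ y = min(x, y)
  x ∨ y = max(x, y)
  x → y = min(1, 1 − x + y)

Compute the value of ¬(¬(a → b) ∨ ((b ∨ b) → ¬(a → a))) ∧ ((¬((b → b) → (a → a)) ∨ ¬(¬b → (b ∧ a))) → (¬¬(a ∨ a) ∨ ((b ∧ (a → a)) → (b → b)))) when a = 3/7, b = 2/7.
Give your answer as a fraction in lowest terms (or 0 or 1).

2/7

a → b = 3/7 → 2/7 = 6/7
¬(a → b) = ¬6/7 = 1/7
b ∨ b = 2/7 ∨ 2/7 = 2/7
a → a = 3/7 → 3/7 = 1
¬(a → a) = ¬1 = 0
(b ∨ b) → ¬(a → a) = 2/7 → 0 = 5/7
¬(a → b) ∨ ((b ∨ b) → ¬(a → a)) = 1/7 ∨ 5/7 = 5/7
¬(¬(a → b) ∨ ((b ∨ b) → ¬(a → a))) = ¬5/7 = 2/7
b → b = 2/7 → 2/7 = 1
a → a = 3/7 → 3/7 = 1
(b → b) → (a → a) = 1 → 1 = 1
¬((b → b) → (a → a)) = ¬1 = 0
¬b = ¬2/7 = 5/7
b ∧ a = 2/7 ∧ 3/7 = 2/7
¬b → (b ∧ a) = 5/7 → 2/7 = 4/7
¬(¬b → (b ∧ a)) = ¬4/7 = 3/7
¬((b → b) → (a → a)) ∨ ¬(¬b → (b ∧ a)) = 0 ∨ 3/7 = 3/7
a ∨ a = 3/7 ∨ 3/7 = 3/7
¬(a ∨ a) = ¬3/7 = 4/7
¬¬(a ∨ a) = ¬4/7 = 3/7
a → a = 3/7 → 3/7 = 1
b ∧ (a → a) = 2/7 ∧ 1 = 2/7
b → b = 2/7 → 2/7 = 1
(b ∧ (a → a)) → (b → b) = 2/7 → 1 = 1
¬¬(a ∨ a) ∨ ((b ∧ (a → a)) → (b → b)) = 3/7 ∨ 1 = 1
(¬((b → b) → (a → a)) ∨ ¬(¬b → (b ∧ a))) → (¬¬(a ∨ a) ∨ ((b ∧ (a → a)) → (b → b))) = 3/7 → 1 = 1
¬(¬(a → b) ∨ ((b ∨ b) → ¬(a → a))) ∧ ((¬((b → b) → (a → a)) ∨ ¬(¬b → (b ∧ a))) → (¬¬(a ∨ a) ∨ ((b ∧ (a → a)) → (b → b)))) = 2/7 ∧ 1 = 2/7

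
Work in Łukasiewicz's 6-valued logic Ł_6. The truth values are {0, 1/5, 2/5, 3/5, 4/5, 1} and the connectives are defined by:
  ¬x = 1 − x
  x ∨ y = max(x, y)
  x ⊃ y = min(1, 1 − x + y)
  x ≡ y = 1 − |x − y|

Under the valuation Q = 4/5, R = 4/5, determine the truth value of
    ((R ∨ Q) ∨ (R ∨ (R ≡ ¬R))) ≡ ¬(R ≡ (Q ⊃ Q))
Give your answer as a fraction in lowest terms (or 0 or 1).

2/5

R ∨ Q = 4/5 ∨ 4/5 = 4/5
¬R = ¬4/5 = 1/5
R ≡ ¬R = 4/5 ≡ 1/5 = 2/5
R ∨ (R ≡ ¬R) = 4/5 ∨ 2/5 = 4/5
(R ∨ Q) ∨ (R ∨ (R ≡ ¬R)) = 4/5 ∨ 4/5 = 4/5
Q ⊃ Q = 4/5 ⊃ 4/5 = 1
R ≡ (Q ⊃ Q) = 4/5 ≡ 1 = 4/5
¬(R ≡ (Q ⊃ Q)) = ¬4/5 = 1/5
((R ∨ Q) ∨ (R ∨ (R ≡ ¬R))) ≡ ¬(R ≡ (Q ⊃ Q)) = 4/5 ≡ 1/5 = 2/5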